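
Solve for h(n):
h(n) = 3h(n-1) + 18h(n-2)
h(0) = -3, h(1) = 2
Characteristic equation: x² - 3x - 18 = 0, which factors as (x - (-3))(x - (6)) = 0.
Roots r₁ = -3, r₂ = 6 (distinct).
General solution: h(n) = A·(-3)^n + B·(6)^n.
From h(0) = -3: A + B = -3.
From h(1) = 2: -3A + 6B = 2.
Solving: A = - \frac{20}{9}, B = - \frac{7}{9}.
So h(n) = - \frac{20 \left(-3\right)^{n}}{9} - \frac{7 \cdot 6^{n}}{9}.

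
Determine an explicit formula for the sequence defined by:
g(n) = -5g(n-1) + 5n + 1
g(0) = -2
First-order linear with linear forcing.
Homogeneous solution: g_h(n) = A·(-5)^n.
Try particular g_p(n) = pn + q. Substituting:
  pn + q = -5(p(n-1) + q) + 5n + 1.
Matching the n-coefficient: p = -5p + 5 ⇒ p = \frac{5}{6}.
Matching constants: q = 5p - 5q + 1 ⇒ q = \frac{31}{36}.
General: g(n) = A·(-5)^n + \frac{5 n}{6} + \frac{31}{36}.
Apply g(0) = -2: A + \frac{31}{36} = -2 ⇒ A = - \frac{103}{36}.
So g(n) = - \frac{103 \left(-5\right)^{n}}{36} + \frac{5 n}{6} + \frac{31}{36}.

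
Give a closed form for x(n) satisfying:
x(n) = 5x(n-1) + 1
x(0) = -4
First-order linear non-homogeneous.
Homogeneous solution: x_h(n) = A·(5)^n.
Try constant particular solution x_p = K: K = 5K + 1 ⇒ K = - \frac{1}{4}.
General: x(n) = A·(5)^n - \frac{1}{4}.
Apply x(0) = -4: A - \frac{1}{4} = -4 ⇒ A = - \frac{15}{4}.
So x(n) = - \frac{15 \cdot 5^{n}}{4} - \frac{1}{4}.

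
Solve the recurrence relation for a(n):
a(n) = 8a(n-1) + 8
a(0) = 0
First-order linear non-homogeneous.
Homogeneous solution: a_h(n) = A·(8)^n.
Try constant particular solution a_p = K: K = 8K + 8 ⇒ K = - \frac{8}{7}.
General: a(n) = A·(8)^n - \frac{8}{7}.
Apply a(0) = 0: A - \frac{8}{7} = 0 ⇒ A = \frac{8}{7}.
So a(n) = \frac{8 \cdot 8^{n}}{7} - \frac{8}{7}.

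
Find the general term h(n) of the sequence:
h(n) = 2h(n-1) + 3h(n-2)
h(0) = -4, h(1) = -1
Characteristic equation: x² - 2x - 3 = 0, which factors as (x - (-1))(x - (3)) = 0.
Roots r₁ = -1, r₂ = 3 (distinct).
General solution: h(n) = A·(-1)^n + B·(3)^n.
From h(0) = -4: A + B = -4.
From h(1) = -1: -A + 3B = -1.
Solving: A = - \frac{11}{4}, B = - \frac{5}{4}.
So h(n) = - \frac{11 \left(-1\right)^{n}}{4} - \frac{5 \cdot 3^{n}}{4}.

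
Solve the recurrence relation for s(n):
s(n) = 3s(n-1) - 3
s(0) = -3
First-order linear non-homogeneous.
Homogeneous solution: s_h(n) = A·(3)^n.
Try constant particular solution s_p = K: K = 3K - 3 ⇒ K = \frac{3}{2}.
General: s(n) = A·(3)^n + \frac{3}{2}.
Apply s(0) = -3: A + \frac{3}{2} = -3 ⇒ A = - \frac{9}{2}.
So s(n) = \frac{3}{2} - \frac{9 \cdot 3^{n}}{2}.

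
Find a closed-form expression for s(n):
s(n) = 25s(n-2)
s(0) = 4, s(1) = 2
Characteristic equation: x² - 25 = 0, which factors as (x - (5))(x - (-5)) = 0.
Roots r₁ = 5, r₂ = -5 (distinct).
General solution: s(n) = A·(5)^n + B·(-5)^n.
From s(0) = 4: A + B = 4.
From s(1) = 2: 5A - 5B = 2.
Solving: A = \frac{11}{5}, B = \frac{9}{5}.
So s(n) = \frac{9 \left(-5\right)^{n}}{5} + \frac{11 \cdot 5^{n}}{5}.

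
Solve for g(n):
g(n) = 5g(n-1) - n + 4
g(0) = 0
First-order linear with linear forcing.
Homogeneous solution: g_h(n) = A·(5)^n.
Try particular g_p(n) = pn + q. Substituting:
  pn + q = 5(p(n-1) + q) - n + 4.
Matching the n-coefficient: p = 5p - 1 ⇒ p = \frac{1}{4}.
Matching constants: q = -5p + 5q + 4 ⇒ q = - \frac{11}{16}.
General: g(n) = A·(5)^n + \frac{n}{4} - \frac{11}{16}.
Apply g(0) = 0: A - \frac{11}{16} = 0 ⇒ A = \frac{11}{16}.
So g(n) = \frac{11 \cdot 5^{n}}{16} + \frac{n}{4} - \frac{11}{16}.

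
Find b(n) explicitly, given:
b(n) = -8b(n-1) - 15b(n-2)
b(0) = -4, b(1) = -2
Characteristic equation: x² + 8x + 15 = 0, which factors as (x - (-3))(x - (-5)) = 0.
Roots r₁ = -3, r₂ = -5 (distinct).
General solution: b(n) = A·(-3)^n + B·(-5)^n.
From b(0) = -4: A + B = -4.
From b(1) = -2: -3A - 5B = -2.
Solving: A = -11, B = 7.
So b(n) = - 11 \left(-3\right)^{n} + 7 \left(-5\right)^{n}.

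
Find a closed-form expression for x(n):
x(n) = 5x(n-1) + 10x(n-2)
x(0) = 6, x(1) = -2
Characteristic equation: x² - 5x - 10 = 0.
Discriminant Δ = (5)² + 4·(10) = 65.
Roots r₁,₂ = (5 ± √65)/2, so r₁ = \frac{5}{2} + \frac{\sqrt{65}}{2}, r₂ = \frac{5}{2} - \frac{\sqrt{65}}{2}.
General solution: x(n) = A·r₁^n + B·r₂^n.
From the initial conditions, A + B = 6 and r₁A + r₂B = -2.
Since r₁ - r₂ = √65: A = (-2 - (6)r₂)/√65 = 3 - \frac{17 \sqrt{65}}{65}, and B = 6 - A = \frac{17 \sqrt{65}}{65} + 3.
So x(n) = \left(3 - \frac{17 \sqrt{65}}{65}\right)\left(\frac{5}{2} + \frac{\sqrt{65}}{2}\right)^n + \left(\frac{17 \sqrt{65}}{65} + 3\right)\left(\frac{5}{2} - \frac{\sqrt{65}}{2}\right)^n.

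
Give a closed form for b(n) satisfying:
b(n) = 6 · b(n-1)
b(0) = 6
Pure geometric recurrence with ratio 6.
By induction b(n) = b(0) · (6)^n = 6 \cdot 6^{n}.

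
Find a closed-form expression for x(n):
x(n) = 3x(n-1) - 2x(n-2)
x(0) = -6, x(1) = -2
Characteristic equation: x² - 3x + 2 = 0, which factors as (x - (1))(x - (2)) = 0.
Roots r₁ = 1, r₂ = 2 (distinct).
General solution: x(n) = A·(1)^n + B·(2)^n.
From x(0) = -6: A + B = -6.
From x(1) = -2: A + 2B = -2.
Solving: A = -10, B = 4.
So x(n) = 4 \cdot 2^{n} - 10.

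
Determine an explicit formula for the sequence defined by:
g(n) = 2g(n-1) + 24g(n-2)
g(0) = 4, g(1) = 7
Characteristic equation: x² - 2x - 24 = 0, which factors as (x - (-4))(x - (6)) = 0.
Roots r₁ = -4, r₂ = 6 (distinct).
General solution: g(n) = A·(-4)^n + B·(6)^n.
From g(0) = 4: A + B = 4.
From g(1) = 7: -4A + 6B = 7.
Solving: A = \frac{17}{10}, B = \frac{23}{10}.
So g(n) = \frac{17 \left(-4\right)^{n}}{10} + \frac{23 \cdot 6^{n}}{10}.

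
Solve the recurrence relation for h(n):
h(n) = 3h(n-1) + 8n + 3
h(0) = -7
First-order linear with linear forcing.
Homogeneous solution: h_h(n) = A·(3)^n.
Try particular h_p(n) = pn + q. Substituting:
  pn + q = 3(p(n-1) + q) + 8n + 3.
Matching the n-coefficient: p = 3p + 8 ⇒ p = -4.
Matching constants: q = -3p + 3q + 3 ⇒ q = - \frac{15}{2}.
General: h(n) = A·(3)^n - 4 n - \frac{15}{2}.
Apply h(0) = -7: A - \frac{15}{2} = -7 ⇒ A = \frac{1}{2}.
So h(n) = \frac{3^{n}}{2} - 4 n - \frac{15}{2}.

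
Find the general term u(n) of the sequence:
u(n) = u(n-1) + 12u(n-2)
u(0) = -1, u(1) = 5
Characteristic equation: x² - x - 12 = 0, which factors as (x - (-3))(x - (4)) = 0.
Roots r₁ = -3, r₂ = 4 (distinct).
General solution: u(n) = A·(-3)^n + B·(4)^n.
From u(0) = -1: A + B = -1.
From u(1) = 5: -3A + 4B = 5.
Solving: A = - \frac{9}{7}, B = \frac{2}{7}.
So u(n) = - \frac{9 \left(-3\right)^{n}}{7} + \frac{2 \cdot 4^{n}}{7}.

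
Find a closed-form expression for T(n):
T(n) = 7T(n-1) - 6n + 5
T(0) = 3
First-order linear with linear forcing.
Homogeneous solution: T_h(n) = A·(7)^n.
Try particular T_p(n) = pn + q. Substituting:
  pn + q = 7(p(n-1) + q) - 6n + 5.
Matching the n-coefficient: p = 7p - 6 ⇒ p = 1.
Matching constants: q = -7p + 7q + 5 ⇒ q = \frac{1}{3}.
General: T(n) = A·(7)^n + n + \frac{1}{3}.
Apply T(0) = 3: A + \frac{1}{3} = 3 ⇒ A = \frac{8}{3}.
So T(n) = \frac{8 \cdot 7^{n}}{3} + n + \frac{1}{3}.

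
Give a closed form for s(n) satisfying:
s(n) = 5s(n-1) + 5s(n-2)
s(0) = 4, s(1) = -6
Characteristic equation: x² - 5x - 5 = 0.
Discriminant Δ = (5)² + 4·(5) = 45.
Roots r₁,₂ = (5 ± √45)/2, so r₁ = \frac{5}{2} + \frac{3 \sqrt{5}}{2}, r₂ = \frac{5}{2} - \frac{3 \sqrt{5}}{2}.
General solution: s(n) = A·r₁^n + B·r₂^n.
From the initial conditions, A + B = 4 and r₁A + r₂B = -6.
Since r₁ - r₂ = √45: A = (-6 - (4)r₂)/√45 = 2 - \frac{16 \sqrt{5}}{15}, and B = 4 - A = 2 + \frac{16 \sqrt{5}}{15}.
So s(n) = \left(2 - \frac{16 \sqrt{5}}{15}\right)\left(\frac{5}{2} + \frac{3 \sqrt{5}}{2}\right)^n + \left(2 + \frac{16 \sqrt{5}}{15}\right)\left(\frac{5}{2} - \frac{3 \sqrt{5}}{2}\right)^n.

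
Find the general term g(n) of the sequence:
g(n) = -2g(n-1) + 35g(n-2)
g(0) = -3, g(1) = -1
Characteristic equation: x² + 2x - 35 = 0, which factors as (x - (5))(x - (-7)) = 0.
Roots r₁ = 5, r₂ = -7 (distinct).
General solution: g(n) = A·(5)^n + B·(-7)^n.
From g(0) = -3: A + B = -3.
From g(1) = -1: 5A - 7B = -1.
Solving: A = - \frac{11}{6}, B = - \frac{7}{6}.
So g(n) = - \frac{7 \left(-7\right)^{n}}{6} - \frac{11 \cdot 5^{n}}{6}.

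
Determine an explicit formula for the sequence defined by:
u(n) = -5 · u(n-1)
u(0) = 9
Pure geometric recurrence with ratio -5.
By induction u(n) = u(0) · (-5)^n = 9 \left(-5\right)^{n}.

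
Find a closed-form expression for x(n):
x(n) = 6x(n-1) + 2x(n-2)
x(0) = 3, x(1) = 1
Characteristic equation: x² - 6x - 2 = 0.
Discriminant Δ = (6)² + 4·(2) = 44.
Roots r₁,₂ = (6 ± √44)/2, so r₁ = 3 + \sqrt{11}, r₂ = 3 - \sqrt{11}.
General solution: x(n) = A·r₁^n + B·r₂^n.
From the initial conditions, A + B = 3 and r₁A + r₂B = 1.
Since r₁ - r₂ = √44: A = (1 - (3)r₂)/√44 = \frac{3}{2} - \frac{4 \sqrt{11}}{11}, and B = 3 - A = \frac{4 \sqrt{11}}{11} + \frac{3}{2}.
So x(n) = \left(\frac{3}{2} - \frac{4 \sqrt{11}}{11}\right)\left(3 + \sqrt{11}\right)^n + \left(\frac{4 \sqrt{11}}{11} + \frac{3}{2}\right)\left(3 - \sqrt{11}\right)^n.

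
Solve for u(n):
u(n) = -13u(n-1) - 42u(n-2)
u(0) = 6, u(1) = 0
Characteristic equation: x² + 13x + 42 = 0, which factors as (x - (-7))(x - (-6)) = 0.
Roots r₁ = -7, r₂ = -6 (distinct).
General solution: u(n) = A·(-7)^n + B·(-6)^n.
From u(0) = 6: A + B = 6.
From u(1) = 0: -7A - 6B = 0.
Solving: A = -36, B = 42.
So u(n) = 42 \left(-6\right)^{n} - 36 \left(-7\right)^{n}.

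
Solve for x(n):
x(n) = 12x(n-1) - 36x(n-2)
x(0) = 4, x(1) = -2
Characteristic equation: x² - 12x + 36 = 0, which is (x - (6))².
Repeated root r = 6.
General solution: x(n) = (A + Bn)·(6)^n.
From x(0) = 4: A = 4.
From x(1) = -2: (A + B)·(6) = -2 ⇒ B = - \frac{13}{3}.
So x(n) = \left(4 - \frac{13 n}{3}\right) \cdot (6)^n.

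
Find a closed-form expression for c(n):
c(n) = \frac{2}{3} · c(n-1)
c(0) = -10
Pure geometric recurrence with ratio \frac{2}{3}.
By induction c(n) = c(0) · (\frac{2}{3})^n = - 10 \left(\frac{2}{3}\right)^{n}.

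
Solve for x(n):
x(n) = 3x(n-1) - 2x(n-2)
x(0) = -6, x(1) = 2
Characteristic equation: x² - 3x + 2 = 0, which factors as (x - (1))(x - (2)) = 0.
Roots r₁ = 1, r₂ = 2 (distinct).
General solution: x(n) = A·(1)^n + B·(2)^n.
From x(0) = -6: A + B = -6.
From x(1) = 2: A + 2B = 2.
Solving: A = -14, B = 8.
So x(n) = 8 \cdot 2^{n} - 14.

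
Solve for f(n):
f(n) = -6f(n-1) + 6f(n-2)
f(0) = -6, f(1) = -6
Characteristic equation: x² + 6x - 6 = 0.
Discriminant Δ = (-6)² + 4·(6) = 60.
Roots r₁,₂ = (-6 ± √60)/2, so r₁ = -3 + \sqrt{15}, r₂ = - \sqrt{15} - 3.
General solution: f(n) = A·r₁^n + B·r₂^n.
From the initial conditions, A + B = -6 and r₁A + r₂B = -6.
Since r₁ - r₂ = √60: A = (-6 - (-6)r₂)/√60 = - \frac{4 \sqrt{15}}{5} - 3, and B = -6 - A = -3 + \frac{4 \sqrt{15}}{5}.
So f(n) = \left(- \frac{4 \sqrt{15}}{5} - 3\right)\left(-3 + \sqrt{15}\right)^n + \left(-3 + \frac{4 \sqrt{15}}{5}\right)\left(- \sqrt{15} - 3\right)^n.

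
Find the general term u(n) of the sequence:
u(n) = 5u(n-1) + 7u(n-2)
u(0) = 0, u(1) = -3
Characteristic equation: x² - 5x - 7 = 0.
Discriminant Δ = (5)² + 4·(7) = 53.
Roots r₁,₂ = (5 ± √53)/2, so r₁ = \frac{5}{2} + \frac{\sqrt{53}}{2}, r₂ = \frac{5}{2} - \frac{\sqrt{53}}{2}.
General solution: u(n) = A·r₁^n + B·r₂^n.
From the initial conditions, A + B = 0 and r₁A + r₂B = -3.
Since r₁ - r₂ = √53: A = (-3 - (0)r₂)/√53 = - \frac{3 \sqrt{53}}{53}, and B = 0 - A = \frac{3 \sqrt{53}}{53}.
So u(n) = \left(- \frac{3 \sqrt{53}}{53}\right)\left(\frac{5}{2} + \frac{\sqrt{53}}{2}\right)^n + \left(\frac{3 \sqrt{53}}{53}\right)\left(\frac{5}{2} - \frac{\sqrt{53}}{2}\right)^n.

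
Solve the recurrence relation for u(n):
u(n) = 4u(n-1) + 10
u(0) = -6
First-order linear non-homogeneous.
Homogeneous solution: u_h(n) = A·(4)^n.
Try constant particular solution u_p = K: K = 4K + 10 ⇒ K = - \frac{10}{3}.
General: u(n) = A·(4)^n - \frac{10}{3}.
Apply u(0) = -6: A - \frac{10}{3} = -6 ⇒ A = - \frac{8}{3}.
So u(n) = - \frac{8 \cdot 4^{n}}{3} - \frac{10}{3}.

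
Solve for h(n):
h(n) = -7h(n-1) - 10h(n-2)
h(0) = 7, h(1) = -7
Characteristic equation: x² + 7x + 10 = 0, which factors as (x - (-5))(x - (-2)) = 0.
Roots r₁ = -5, r₂ = -2 (distinct).
General solution: h(n) = A·(-5)^n + B·(-2)^n.
From h(0) = 7: A + B = 7.
From h(1) = -7: -5A - 2B = -7.
Solving: A = - \frac{7}{3}, B = \frac{28}{3}.
So h(n) = \frac{28 \left(-2\right)^{n}}{3} - \frac{7 \left(-5\right)^{n}}{3}.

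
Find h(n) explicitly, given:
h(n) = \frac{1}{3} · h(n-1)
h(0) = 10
Pure geometric recurrence with ratio \frac{1}{3}.
By induction h(n) = h(0) · (\frac{1}{3})^n = 10 \cdot 3^{- n}.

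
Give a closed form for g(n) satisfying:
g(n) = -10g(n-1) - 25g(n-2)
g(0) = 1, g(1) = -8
Characteristic equation: x² + 10x + 25 = 0, which is (x - (-5))².
Repeated root r = -5.
General solution: g(n) = (A + Bn)·(-5)^n.
From g(0) = 1: A = 1.
From g(1) = -8: (A + B)·(-5) = -8 ⇒ B = \frac{3}{5}.
So g(n) = \left(\frac{3 n}{5} + 1\right) \cdot (-5)^n.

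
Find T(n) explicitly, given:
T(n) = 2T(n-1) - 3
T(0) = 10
First-order linear non-homogeneous.
Homogeneous solution: T_h(n) = A·(2)^n.
Try constant particular solution T_p = K: K = 2K - 3 ⇒ K = 3.
General: T(n) = A·(2)^n + 3.
Apply T(0) = 10: A + 3 = 10 ⇒ A = 7.
So T(n) = 7 \cdot 2^{n} + 3.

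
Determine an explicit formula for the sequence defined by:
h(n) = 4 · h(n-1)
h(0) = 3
Pure geometric recurrence with ratio 4.
By induction h(n) = h(0) · (4)^n = 3 \cdot 4^{n}.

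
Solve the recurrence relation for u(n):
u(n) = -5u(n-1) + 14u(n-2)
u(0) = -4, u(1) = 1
Characteristic equation: x² + 5x - 14 = 0, which factors as (x - (2))(x - (-7)) = 0.
Roots r₁ = 2, r₂ = -7 (distinct).
General solution: u(n) = A·(2)^n + B·(-7)^n.
From u(0) = -4: A + B = -4.
From u(1) = 1: 2A - 7B = 1.
Solving: A = -3, B = -1.
So u(n) = - \left(-7\right)^{n} - 3 \cdot 2^{n}.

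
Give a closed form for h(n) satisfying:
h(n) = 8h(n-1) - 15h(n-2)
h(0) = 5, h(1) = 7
Characteristic equation: x² - 8x + 15 = 0, which factors as (x - (5))(x - (3)) = 0.
Roots r₁ = 5, r₂ = 3 (distinct).
General solution: h(n) = A·(5)^n + B·(3)^n.
From h(0) = 5: A + B = 5.
From h(1) = 7: 5A + 3B = 7.
Solving: A = -4, B = 9.
So h(n) = 9 \cdot 3^{n} - 4 \cdot 5^{n}.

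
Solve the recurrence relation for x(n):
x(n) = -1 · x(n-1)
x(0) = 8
Pure geometric recurrence with ratio -1.
By induction x(n) = x(0) · (-1)^n = 8 \left(-1\right)^{n}.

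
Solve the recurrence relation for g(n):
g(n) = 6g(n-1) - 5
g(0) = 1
First-order linear non-homogeneous.
Homogeneous solution: g_h(n) = A·(6)^n.
Try constant particular solution g_p = K: K = 6K - 5 ⇒ K = 1.
General: g(n) = A·(6)^n + 1.
Apply g(0) = 1: A + 1 = 1 ⇒ A = 0.
So g(n) = 1.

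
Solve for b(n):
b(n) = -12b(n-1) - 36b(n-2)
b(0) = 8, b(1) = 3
Characteristic equation: x² + 12x + 36 = 0, which is (x - (-6))².
Repeated root r = -6.
General solution: b(n) = (A + Bn)·(-6)^n.
From b(0) = 8: A = 8.
From b(1) = 3: (A + B)·(-6) = 3 ⇒ B = - \frac{17}{2}.
So b(n) = \left(8 - \frac{17 n}{2}\right) \cdot (-6)^n.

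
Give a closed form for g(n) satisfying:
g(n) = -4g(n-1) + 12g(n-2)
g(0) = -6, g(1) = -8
Characteristic equation: x² + 4x - 12 = 0, which factors as (x - (2))(x - (-6)) = 0.
Roots r₁ = 2, r₂ = -6 (distinct).
General solution: g(n) = A·(2)^n + B·(-6)^n.
From g(0) = -6: A + B = -6.
From g(1) = -8: 2A - 6B = -8.
Solving: A = - \frac{11}{2}, B = - \frac{1}{2}.
So g(n) = - \frac{\left(-6\right)^{n}}{2} - \frac{11 \cdot 2^{n}}{2}.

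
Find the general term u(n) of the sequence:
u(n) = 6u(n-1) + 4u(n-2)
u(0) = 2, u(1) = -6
Characteristic equation: x² - 6x - 4 = 0.
Discriminant Δ = (6)² + 4·(4) = 52.
Roots r₁,₂ = (6 ± √52)/2, so r₁ = 3 + \sqrt{13}, r₂ = 3 - \sqrt{13}.
General solution: u(n) = A·r₁^n + B·r₂^n.
From the initial conditions, A + B = 2 and r₁A + r₂B = -6.
Since r₁ - r₂ = √52: A = (-6 - (2)r₂)/√52 = 1 - \frac{6 \sqrt{13}}{13}, and B = 2 - A = 1 + \frac{6 \sqrt{13}}{13}.
So u(n) = \left(1 - \frac{6 \sqrt{13}}{13}\right)\left(3 + \sqrt{13}\right)^n + \left(1 + \frac{6 \sqrt{13}}{13}\right)\left(3 - \sqrt{13}\right)^n.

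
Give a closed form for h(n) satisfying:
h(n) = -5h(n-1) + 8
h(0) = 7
First-order linear non-homogeneous.
Homogeneous solution: h_h(n) = A·(-5)^n.
Try constant particular solution h_p = K: K = -5K + 8 ⇒ K = \frac{4}{3}.
General: h(n) = A·(-5)^n + \frac{4}{3}.
Apply h(0) = 7: A + \frac{4}{3} = 7 ⇒ A = \frac{17}{3}.
So h(n) = \frac{17 \left(-5\right)^{n}}{3} + \frac{4}{3}.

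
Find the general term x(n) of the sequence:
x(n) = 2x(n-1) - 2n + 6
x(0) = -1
First-order linear with linear forcing.
Homogeneous solution: x_h(n) = A·(2)^n.
Try particular x_p(n) = pn + q. Substituting:
  pn + q = 2(p(n-1) + q) - 2n + 6.
Matching the n-coefficient: p = 2p - 2 ⇒ p = 2.
Matching constants: q = -2p + 2q + 6 ⇒ q = -2.
General: x(n) = A·(2)^n + 2 n - 2.
Apply x(0) = -1: A - 2 = -1 ⇒ A = 1.
So x(n) = 2^{n} + 2 n - 2.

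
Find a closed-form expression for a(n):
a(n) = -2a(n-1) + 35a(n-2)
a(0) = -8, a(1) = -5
Characteristic equation: x² + 2x - 35 = 0, which factors as (x - (-7))(x - (5)) = 0.
Roots r₁ = -7, r₂ = 5 (distinct).
General solution: a(n) = A·(-7)^n + B·(5)^n.
From a(0) = -8: A + B = -8.
From a(1) = -5: -7A + 5B = -5.
Solving: A = - \frac{35}{12}, B = - \frac{61}{12}.
So a(n) = - \frac{35 \left(-7\right)^{n}}{12} - \frac{61 \cdot 5^{n}}{12}.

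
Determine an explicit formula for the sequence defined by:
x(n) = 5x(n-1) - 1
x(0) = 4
First-order linear non-homogeneous.
Homogeneous solution: x_h(n) = A·(5)^n.
Try constant particular solution x_p = K: K = 5K - 1 ⇒ K = \frac{1}{4}.
General: x(n) = A·(5)^n + \frac{1}{4}.
Apply x(0) = 4: A + \frac{1}{4} = 4 ⇒ A = \frac{15}{4}.
So x(n) = \frac{15 \cdot 5^{n}}{4} + \frac{1}{4}.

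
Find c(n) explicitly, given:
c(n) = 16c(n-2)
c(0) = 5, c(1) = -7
Characteristic equation: x² - 16 = 0, which factors as (x - (4))(x - (-4)) = 0.
Roots r₁ = 4, r₂ = -4 (distinct).
General solution: c(n) = A·(4)^n + B·(-4)^n.
From c(0) = 5: A + B = 5.
From c(1) = -7: 4A - 4B = -7.
Solving: A = \frac{13}{8}, B = \frac{27}{8}.
So c(n) = \frac{27 \left(-4\right)^{n}}{8} + \frac{13 \cdot 4^{n}}{8}.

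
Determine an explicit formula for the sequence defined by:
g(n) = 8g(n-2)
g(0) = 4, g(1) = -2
Characteristic equation: x² - 8 = 0.
Discriminant Δ = (0)² + 4·(8) = 32.
Roots r₁,₂ = (0 ± √32)/2, so r₁ = 2 \sqrt{2}, r₂ = - 2 \sqrt{2}.
General solution: g(n) = A·r₁^n + B·r₂^n.
From the initial conditions, A + B = 4 and r₁A + r₂B = -2.
Since r₁ - r₂ = √32: A = (-2 - (4)r₂)/√32 = 2 - \frac{\sqrt{2}}{4}, and B = 4 - A = \frac{\sqrt{2}}{4} + 2.
So g(n) = \left(2 - \frac{\sqrt{2}}{4}\right)\left(2 \sqrt{2}\right)^n + \left(\frac{\sqrt{2}}{4} + 2\right)\left(- 2 \sqrt{2}\right)^n.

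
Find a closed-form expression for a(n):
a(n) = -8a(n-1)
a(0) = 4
This is a homogeneous first-order recurrence with ratio -8.
By induction a(n) = a(0) · (-8)^n = 4 \left(-8\right)^{n}.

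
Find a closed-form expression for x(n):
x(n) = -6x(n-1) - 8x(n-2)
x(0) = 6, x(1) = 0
Characteristic equation: x² + 6x + 8 = 0, which factors as (x - (-4))(x - (-2)) = 0.
Roots r₁ = -4, r₂ = -2 (distinct).
General solution: x(n) = A·(-4)^n + B·(-2)^n.
From x(0) = 6: A + B = 6.
From x(1) = 0: -4A - 2B = 0.
Solving: A = -6, B = 12.
So x(n) = 12 \left(-2\right)^{n} - 6 \left(-4\right)^{n}.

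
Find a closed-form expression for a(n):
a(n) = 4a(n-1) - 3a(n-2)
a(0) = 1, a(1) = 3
Characteristic equation: x² - 4x + 3 = 0, which factors as (x - (3))(x - (1)) = 0.
Roots r₁ = 3, r₂ = 1 (distinct).
General solution: a(n) = A·(3)^n + B·(1)^n.
From a(0) = 1: A + B = 1.
From a(1) = 3: 3A + B = 3.
Solving: A = 1, B = 0.
So a(n) = 3^{n}.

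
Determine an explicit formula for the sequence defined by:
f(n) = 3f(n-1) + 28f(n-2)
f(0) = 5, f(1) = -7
Characteristic equation: x² - 3x - 28 = 0, which factors as (x - (-4))(x - (7)) = 0.
Roots r₁ = -4, r₂ = 7 (distinct).
General solution: f(n) = A·(-4)^n + B·(7)^n.
From f(0) = 5: A + B = 5.
From f(1) = -7: -4A + 7B = -7.
Solving: A = \frac{42}{11}, B = \frac{13}{11}.
So f(n) = \frac{42 \left(-4\right)^{n}}{11} + \frac{13 \cdot 7^{n}}{11}.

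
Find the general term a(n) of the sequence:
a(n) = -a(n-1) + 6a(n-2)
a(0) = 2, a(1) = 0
Characteristic equation: x² + x - 6 = 0, which factors as (x - (-3))(x - (2)) = 0.
Roots r₁ = -3, r₂ = 2 (distinct).
General solution: a(n) = A·(-3)^n + B·(2)^n.
From a(0) = 2: A + B = 2.
From a(1) = 0: -3A + 2B = 0.
Solving: A = \frac{4}{5}, B = \frac{6}{5}.
So a(n) = \frac{4 \left(-3\right)^{n}}{5} + \frac{6 \cdot 2^{n}}{5}.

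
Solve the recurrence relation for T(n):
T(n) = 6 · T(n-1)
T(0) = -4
Pure geometric recurrence with ratio 6.
By induction T(n) = T(0) · (6)^n = - 4 \cdot 6^{n}.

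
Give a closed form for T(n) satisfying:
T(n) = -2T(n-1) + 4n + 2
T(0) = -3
First-order linear with linear forcing.
Homogeneous solution: T_h(n) = A·(-2)^n.
Try particular T_p(n) = pn + q. Substituting:
  pn + q = -2(p(n-1) + q) + 4n + 2.
Matching the n-coefficient: p = -2p + 4 ⇒ p = \frac{4}{3}.
Matching constants: q = 2p - 2q + 2 ⇒ q = \frac{14}{9}.
General: T(n) = A·(-2)^n + \frac{4 n}{3} + \frac{14}{9}.
Apply T(0) = -3: A + \frac{14}{9} = -3 ⇒ A = - \frac{41}{9}.
So T(n) = - \frac{41 \left(-2\right)^{n}}{9} + \frac{4 n}{3} + \frac{14}{9}.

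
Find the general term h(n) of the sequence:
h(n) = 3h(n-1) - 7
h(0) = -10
First-order linear non-homogeneous.
Homogeneous solution: h_h(n) = A·(3)^n.
Try constant particular solution h_p = K: K = 3K - 7 ⇒ K = \frac{7}{2}.
General: h(n) = A·(3)^n + \frac{7}{2}.
Apply h(0) = -10: A + \frac{7}{2} = -10 ⇒ A = - \frac{27}{2}.
So h(n) = \frac{7}{2} - \frac{27 \cdot 3^{n}}{2}.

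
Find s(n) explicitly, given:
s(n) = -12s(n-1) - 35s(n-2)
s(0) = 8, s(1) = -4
Characteristic equation: x² + 12x + 35 = 0, which factors as (x - (-5))(x - (-7)) = 0.
Roots r₁ = -5, r₂ = -7 (distinct).
General solution: s(n) = A·(-5)^n + B·(-7)^n.
From s(0) = 8: A + B = 8.
From s(1) = -4: -5A - 7B = -4.
Solving: A = 26, B = -18.
So s(n) = 26 \left(-5\right)^{n} - 18 \left(-7\right)^{n}.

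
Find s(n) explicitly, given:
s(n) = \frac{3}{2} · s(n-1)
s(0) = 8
Pure geometric recurrence with ratio \frac{3}{2}.
By induction s(n) = s(0) · (\frac{3}{2})^n = 8 \left(\frac{3}{2}\right)^{n}.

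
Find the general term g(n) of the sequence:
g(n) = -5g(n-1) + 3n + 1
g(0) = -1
First-order linear with linear forcing.
Homogeneous solution: g_h(n) = A·(-5)^n.
Try particular g_p(n) = pn + q. Substituting:
  pn + q = -5(p(n-1) + q) + 3n + 1.
Matching the n-coefficient: p = -5p + 3 ⇒ p = \frac{1}{2}.
Matching constants: q = 5p - 5q + 1 ⇒ q = \frac{7}{12}.
General: g(n) = A·(-5)^n + \frac{n}{2} + \frac{7}{12}.
Apply g(0) = -1: A + \frac{7}{12} = -1 ⇒ A = - \frac{19}{12}.
So g(n) = - \frac{19 \left(-5\right)^{n}}{12} + \frac{n}{2} + \frac{7}{12}.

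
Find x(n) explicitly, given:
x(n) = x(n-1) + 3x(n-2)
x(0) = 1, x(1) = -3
Characteristic equation: x² - x - 3 = 0.
Discriminant Δ = (1)² + 4·(3) = 13.
Roots r₁,₂ = (1 ± √13)/2, so r₁ = \frac{1}{2} + \frac{\sqrt{13}}{2}, r₂ = \frac{1}{2} - \frac{\sqrt{13}}{2}.
General solution: x(n) = A·r₁^n + B·r₂^n.
From the initial conditions, A + B = 1 and r₁A + r₂B = -3.
Since r₁ - r₂ = √13: A = (-3 - (1)r₂)/√13 = \frac{1}{2} - \frac{7 \sqrt{13}}{26}, and B = 1 - A = \frac{1}{2} + \frac{7 \sqrt{13}}{26}.
So x(n) = \left(\frac{1}{2} - \frac{7 \sqrt{13}}{26}\right)\left(\frac{1}{2} + \frac{\sqrt{13}}{2}\right)^n + \left(\frac{1}{2} + \frac{7 \sqrt{13}}{26}\right)\left(\frac{1}{2} - \frac{\sqrt{13}}{2}\right)^n.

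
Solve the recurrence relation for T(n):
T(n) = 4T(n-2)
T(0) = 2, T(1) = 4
Characteristic equation: x² - 4 = 0, which factors as (x - (2))(x - (-2)) = 0.
Roots r₁ = 2, r₂ = -2 (distinct).
General solution: T(n) = A·(2)^n + B·(-2)^n.
From T(0) = 2: A + B = 2.
From T(1) = 4: 2A - 2B = 4.
Solving: A = 2, B = 0.
So T(n) = 2 \cdot 2^{n}.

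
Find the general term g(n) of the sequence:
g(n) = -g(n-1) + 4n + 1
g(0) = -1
First-order linear with linear forcing.
Homogeneous solution: g_h(n) = A·(-1)^n.
Try particular g_p(n) = pn + q. Substituting:
  pn + q = -(p(n-1) + q) + 4n + 1.
Matching the n-coefficient: p = -p + 4 ⇒ p = 2.
Matching constants: q = p - q + 1 ⇒ q = \frac{3}{2}.
General: g(n) = A·(-1)^n + 2 n + \frac{3}{2}.
Apply g(0) = -1: A + \frac{3}{2} = -1 ⇒ A = - \frac{5}{2}.
So g(n) = - \frac{5 \left(-1\right)^{n}}{2} + 2 n + \frac{3}{2}.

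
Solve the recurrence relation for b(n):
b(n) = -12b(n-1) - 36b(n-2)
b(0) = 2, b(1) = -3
Characteristic equation: x² + 12x + 36 = 0, which is (x - (-6))².
Repeated root r = -6.
General solution: b(n) = (A + Bn)·(-6)^n.
From b(0) = 2: A = 2.
From b(1) = -3: (A + B)·(-6) = -3 ⇒ B = - \frac{3}{2}.
So b(n) = \left(2 - \frac{3 n}{2}\right) \cdot (-6)^n.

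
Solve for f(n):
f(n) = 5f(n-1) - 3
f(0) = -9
First-order linear non-homogeneous.
Homogeneous solution: f_h(n) = A·(5)^n.
Try constant particular solution f_p = K: K = 5K - 3 ⇒ K = \frac{3}{4}.
General: f(n) = A·(5)^n + \frac{3}{4}.
Apply f(0) = -9: A + \frac{3}{4} = -9 ⇒ A = - \frac{39}{4}.
So f(n) = \frac{3}{4} - \frac{39 \cdot 5^{n}}{4}.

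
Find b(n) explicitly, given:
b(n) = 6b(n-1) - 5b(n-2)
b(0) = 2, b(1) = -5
Characteristic equation: x² - 6x + 5 = 0, which factors as (x - (5))(x - (1)) = 0.
Roots r₁ = 5, r₂ = 1 (distinct).
General solution: b(n) = A·(5)^n + B·(1)^n.
From b(0) = 2: A + B = 2.
From b(1) = -5: 5A + B = -5.
Solving: A = - \frac{7}{4}, B = \frac{15}{4}.
So b(n) = \frac{15}{4} - \frac{7 \cdot 5^{n}}{4}.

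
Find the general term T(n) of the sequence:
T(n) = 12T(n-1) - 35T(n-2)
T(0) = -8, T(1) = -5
Characteristic equation: x² - 12x + 35 = 0, which factors as (x - (7))(x - (5)) = 0.
Roots r₁ = 7, r₂ = 5 (distinct).
General solution: T(n) = A·(7)^n + B·(5)^n.
From T(0) = -8: A + B = -8.
From T(1) = -5: 7A + 5B = -5.
Solving: A = \frac{35}{2}, B = - \frac{51}{2}.
So T(n) = - \frac{51 \cdot 5^{n}}{2} + \frac{35 \cdot 7^{n}}{2}.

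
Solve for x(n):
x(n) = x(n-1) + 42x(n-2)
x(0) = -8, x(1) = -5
Characteristic equation: x² - x - 42 = 0, which factors as (x - (7))(x - (-6)) = 0.
Roots r₁ = 7, r₂ = -6 (distinct).
General solution: x(n) = A·(7)^n + B·(-6)^n.
From x(0) = -8: A + B = -8.
From x(1) = -5: 7A - 6B = -5.
Solving: A = - \frac{53}{13}, B = - \frac{51}{13}.
So x(n) = - \frac{51 \left(-6\right)^{n}}{13} - \frac{53 \cdot 7^{n}}{13}.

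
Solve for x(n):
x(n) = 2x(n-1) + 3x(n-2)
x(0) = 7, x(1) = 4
Characteristic equation: x² - 2x - 3 = 0, which factors as (x - (3))(x - (-1)) = 0.
Roots r₁ = 3, r₂ = -1 (distinct).
General solution: x(n) = A·(3)^n + B·(-1)^n.
From x(0) = 7: A + B = 7.
From x(1) = 4: 3A - B = 4.
Solving: A = \frac{11}{4}, B = \frac{17}{4}.
So x(n) = \frac{17 \left(-1\right)^{n}}{4} + \frac{11 \cdot 3^{n}}{4}.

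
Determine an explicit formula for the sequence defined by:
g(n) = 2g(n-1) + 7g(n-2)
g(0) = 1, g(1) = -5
Characteristic equation: x² - 2x - 7 = 0.
Discriminant Δ = (2)² + 4·(7) = 32.
Roots r₁,₂ = (2 ± √32)/2, so r₁ = 1 + 2 \sqrt{2}, r₂ = 1 - 2 \sqrt{2}.
General solution: g(n) = A·r₁^n + B·r₂^n.
From the initial conditions, A + B = 1 and r₁A + r₂B = -5.
Since r₁ - r₂ = √32: A = (-5 - (1)r₂)/√32 = \frac{1}{2} - \frac{3 \sqrt{2}}{4}, and B = 1 - A = \frac{1}{2} + \frac{3 \sqrt{2}}{4}.
So g(n) = \left(\frac{1}{2} - \frac{3 \sqrt{2}}{4}\right)\left(1 + 2 \sqrt{2}\right)^n + \left(\frac{1}{2} + \frac{3 \sqrt{2}}{4}\right)\left(1 - 2 \sqrt{2}\right)^n.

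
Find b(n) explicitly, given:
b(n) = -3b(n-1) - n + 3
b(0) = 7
First-order linear with linear forcing.
Homogeneous solution: b_h(n) = A·(-3)^n.
Try particular b_p(n) = pn + q. Substituting:
  pn + q = -3(p(n-1) + q) - n + 3.
Matching the n-coefficient: p = -3p - 1 ⇒ p = - \frac{1}{4}.
Matching constants: q = 3p - 3q + 3 ⇒ q = \frac{9}{16}.
General: b(n) = A·(-3)^n - \frac{n}{4} + \frac{9}{16}.
Apply b(0) = 7: A + \frac{9}{16} = 7 ⇒ A = \frac{103}{16}.
So b(n) = \frac{103 \left(-3\right)^{n}}{16} - \frac{n}{4} + \frac{9}{16}.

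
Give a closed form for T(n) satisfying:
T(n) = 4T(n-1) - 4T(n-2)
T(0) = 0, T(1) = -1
Characteristic equation: x² - 4x + 4 = 0, which is (x - (2))².
Repeated root r = 2.
General solution: T(n) = (A + Bn)·(2)^n.
From T(0) = 0: A = 0.
From T(1) = -1: (A + B)·(2) = -1 ⇒ B = - \frac{1}{2}.
So T(n) = \left(- \frac{n}{2}\right) \cdot (2)^n.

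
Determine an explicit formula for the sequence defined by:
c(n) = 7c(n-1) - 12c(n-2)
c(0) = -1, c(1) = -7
Characteristic equation: x² - 7x + 12 = 0, which factors as (x - (3))(x - (4)) = 0.
Roots r₁ = 3, r₂ = 4 (distinct).
General solution: c(n) = A·(3)^n + B·(4)^n.
From c(0) = -1: A + B = -1.
From c(1) = -7: 3A + 4B = -7.
Solving: A = 3, B = -4.
So c(n) = 3 \cdot 3^{n} - 4 \cdot 4^{n}.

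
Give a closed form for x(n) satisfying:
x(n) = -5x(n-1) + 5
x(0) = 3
First-order linear non-homogeneous.
Homogeneous solution: x_h(n) = A·(-5)^n.
Try constant particular solution x_p = K: K = -5K + 5 ⇒ K = \frac{5}{6}.
General: x(n) = A·(-5)^n + \frac{5}{6}.
Apply x(0) = 3: A + \frac{5}{6} = 3 ⇒ A = \frac{13}{6}.
So x(n) = \frac{13 \left(-5\right)^{n}}{6} + \frac{5}{6}.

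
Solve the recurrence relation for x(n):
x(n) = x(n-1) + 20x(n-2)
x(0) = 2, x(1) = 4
Characteristic equation: x² - x - 20 = 0, which factors as (x - (5))(x - (-4)) = 0.
Roots r₁ = 5, r₂ = -4 (distinct).
General solution: x(n) = A·(5)^n + B·(-4)^n.
From x(0) = 2: A + B = 2.
From x(1) = 4: 5A - 4B = 4.
Solving: A = \frac{4}{3}, B = \frac{2}{3}.
So x(n) = \frac{2 \left(-4\right)^{n}}{3} + \frac{4 \cdot 5^{n}}{3}.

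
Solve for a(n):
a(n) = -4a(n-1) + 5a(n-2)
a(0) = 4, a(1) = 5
Characteristic equation: x² + 4x - 5 = 0, which factors as (x - (-5))(x - (1)) = 0.
Roots r₁ = -5, r₂ = 1 (distinct).
General solution: a(n) = A·(-5)^n + B·(1)^n.
From a(0) = 4: A + B = 4.
From a(1) = 5: -5A + B = 5.
Solving: A = - \frac{1}{6}, B = \frac{25}{6}.
So a(n) = \frac{25}{6} - \frac{\left(-5\right)^{n}}{6}.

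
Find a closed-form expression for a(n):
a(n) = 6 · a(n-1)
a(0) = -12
Pure geometric recurrence with ratio 6.
By induction a(n) = a(0) · (6)^n = - 12 \cdot 6^{n}.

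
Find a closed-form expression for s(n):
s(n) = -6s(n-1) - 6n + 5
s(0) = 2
First-order linear with linear forcing.
Homogeneous solution: s_h(n) = A·(-6)^n.
Try particular s_p(n) = pn + q. Substituting:
  pn + q = -6(p(n-1) + q) - 6n + 5.
Matching the n-coefficient: p = -6p - 6 ⇒ p = - \frac{6}{7}.
Matching constants: q = 6p - 6q + 5 ⇒ q = - \frac{1}{49}.
General: s(n) = A·(-6)^n - \frac{6 n}{7} - \frac{1}{49}.
Apply s(0) = 2: A - \frac{1}{49} = 2 ⇒ A = \frac{99}{49}.
So s(n) = \frac{99 \left(-6\right)^{n}}{49} - \frac{6 n}{7} - \frac{1}{49}.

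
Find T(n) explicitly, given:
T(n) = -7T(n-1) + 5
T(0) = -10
First-order linear non-homogeneous.
Homogeneous solution: T_h(n) = A·(-7)^n.
Try constant particular solution T_p = K: K = -7K + 5 ⇒ K = \frac{5}{8}.
General: T(n) = A·(-7)^n + \frac{5}{8}.
Apply T(0) = -10: A + \frac{5}{8} = -10 ⇒ A = - \frac{85}{8}.
So T(n) = \frac{5}{8} - \frac{85 \left(-7\right)^{n}}{8}.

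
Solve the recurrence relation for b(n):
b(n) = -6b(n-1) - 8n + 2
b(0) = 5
First-order linear with linear forcing.
Homogeneous solution: b_h(n) = A·(-6)^n.
Try particular b_p(n) = pn + q. Substituting:
  pn + q = -6(p(n-1) + q) - 8n + 2.
Matching the n-coefficient: p = -6p - 8 ⇒ p = - \frac{8}{7}.
Matching constants: q = 6p - 6q + 2 ⇒ q = - \frac{34}{49}.
General: b(n) = A·(-6)^n - \frac{8 n}{7} - \frac{34}{49}.
Apply b(0) = 5: A - \frac{34}{49} = 5 ⇒ A = \frac{279}{49}.
So b(n) = \frac{279 \left(-6\right)^{n}}{49} - \frac{8 n}{7} - \frac{34}{49}.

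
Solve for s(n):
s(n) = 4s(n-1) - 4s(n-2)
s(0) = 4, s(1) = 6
Characteristic equation: x² - 4x + 4 = 0, which is (x - (2))².
Repeated root r = 2.
General solution: s(n) = (A + Bn)·(2)^n.
From s(0) = 4: A = 4.
From s(1) = 6: (A + B)·(2) = 6 ⇒ B = -1.
So s(n) = \left(4 - n\right) \cdot (2)^n.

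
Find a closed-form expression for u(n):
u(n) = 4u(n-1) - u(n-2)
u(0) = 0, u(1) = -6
Characteristic equation: x² - 4x + 1 = 0.
Discriminant Δ = (4)² + 4·(-1) = 12.
Roots r₁,₂ = (4 ± √12)/2, so r₁ = \sqrt{3} + 2, r₂ = 2 - \sqrt{3}.
General solution: u(n) = A·r₁^n + B·r₂^n.
From the initial conditions, A + B = 0 and r₁A + r₂B = -6.
Since r₁ - r₂ = √12: A = (-6 - (0)r₂)/√12 = - \sqrt{3}, and B = 0 - A = \sqrt{3}.
So u(n) = \left(- \sqrt{3}\right)\left(\sqrt{3} + 2\right)^n + \left(\sqrt{3}\right)\left(2 - \sqrt{3}\right)^n.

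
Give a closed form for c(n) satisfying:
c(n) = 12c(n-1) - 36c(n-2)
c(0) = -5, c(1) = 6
Characteristic equation: x² - 12x + 36 = 0, which is (x - (6))².
Repeated root r = 6.
General solution: c(n) = (A + Bn)·(6)^n.
From c(0) = -5: A = -5.
From c(1) = 6: (A + B)·(6) = 6 ⇒ B = 6.
So c(n) = \left(6 n - 5\right) \cdot (6)^n.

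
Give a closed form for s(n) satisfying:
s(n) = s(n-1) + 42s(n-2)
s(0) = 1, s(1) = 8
Characteristic equation: x² - x - 42 = 0, which factors as (x - (7))(x - (-6)) = 0.
Roots r₁ = 7, r₂ = -6 (distinct).
General solution: s(n) = A·(7)^n + B·(-6)^n.
From s(0) = 1: A + B = 1.
From s(1) = 8: 7A - 6B = 8.
Solving: A = \frac{14}{13}, B = - \frac{1}{13}.
So s(n) = - \frac{\left(-6\right)^{n}}{13} + \frac{14 \cdot 7^{n}}{13}.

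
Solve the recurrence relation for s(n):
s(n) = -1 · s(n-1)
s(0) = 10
Pure geometric recurrence with ratio -1.
By induction s(n) = s(0) · (-1)^n = 10 \left(-1\right)^{n}.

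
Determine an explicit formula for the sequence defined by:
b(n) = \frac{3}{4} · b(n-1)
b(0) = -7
Pure geometric recurrence with ratio \frac{3}{4}.
By induction b(n) = b(0) · (\frac{3}{4})^n = - 7 \left(\frac{3}{4}\right)^{n}.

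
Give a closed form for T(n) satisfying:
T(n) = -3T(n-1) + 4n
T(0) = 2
First-order linear with linear forcing.
Homogeneous solution: T_h(n) = A·(-3)^n.
Try particular T_p(n) = pn + q. Substituting:
  pn + q = -3(p(n-1) + q) + 4n.
Matching the n-coefficient: p = -3p + 4 ⇒ p = 1.
Matching constants: q = 3p - 3q ⇒ q = \frac{3}{4}.
General: T(n) = A·(-3)^n + n + \frac{3}{4}.
Apply T(0) = 2: A + \frac{3}{4} = 2 ⇒ A = \frac{5}{4}.
So T(n) = \frac{5 \left(-3\right)^{n}}{4} + n + \frac{3}{4}.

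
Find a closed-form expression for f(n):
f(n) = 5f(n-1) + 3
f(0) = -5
First-order linear non-homogeneous.
Homogeneous solution: f_h(n) = A·(5)^n.
Try constant particular solution f_p = K: K = 5K + 3 ⇒ K = - \frac{3}{4}.
General: f(n) = A·(5)^n - \frac{3}{4}.
Apply f(0) = -5: A - \frac{3}{4} = -5 ⇒ A = - \frac{17}{4}.
So f(n) = - \frac{17 \cdot 5^{n}}{4} - \frac{3}{4}.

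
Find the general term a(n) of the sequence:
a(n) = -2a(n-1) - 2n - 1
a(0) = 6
First-order linear with linear forcing.
Homogeneous solution: a_h(n) = A·(-2)^n.
Try particular a_p(n) = pn + q. Substituting:
  pn + q = -2(p(n-1) + q) - 2n - 1.
Matching the n-coefficient: p = -2p - 2 ⇒ p = - \frac{2}{3}.
Matching constants: q = 2p - 2q - 1 ⇒ q = - \frac{7}{9}.
General: a(n) = A·(-2)^n - \frac{2 n}{3} - \frac{7}{9}.
Apply a(0) = 6: A - \frac{7}{9} = 6 ⇒ A = \frac{61}{9}.
So a(n) = \frac{61 \left(-2\right)^{n}}{9} - \frac{2 n}{3} - \frac{7}{9}.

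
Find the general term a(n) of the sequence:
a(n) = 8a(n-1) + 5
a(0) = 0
First-order linear non-homogeneous.
Homogeneous solution: a_h(n) = A·(8)^n.
Try constant particular solution a_p = K: K = 8K + 5 ⇒ K = - \frac{5}{7}.
General: a(n) = A·(8)^n - \frac{5}{7}.
Apply a(0) = 0: A - \frac{5}{7} = 0 ⇒ A = \frac{5}{7}.
So a(n) = \frac{5 \cdot 8^{n}}{7} - \frac{5}{7}.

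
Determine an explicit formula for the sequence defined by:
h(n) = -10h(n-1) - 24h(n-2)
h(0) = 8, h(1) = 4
Characteristic equation: x² + 10x + 24 = 0, which factors as (x - (-6))(x - (-4)) = 0.
Roots r₁ = -6, r₂ = -4 (distinct).
General solution: h(n) = A·(-6)^n + B·(-4)^n.
From h(0) = 8: A + B = 8.
From h(1) = 4: -6A - 4B = 4.
Solving: A = -18, B = 26.
So h(n) = 26 \left(-4\right)^{n} - 18 \left(-6\right)^{n}.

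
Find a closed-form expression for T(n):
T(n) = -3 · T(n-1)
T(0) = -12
Pure geometric recurrence with ratio -3.
By induction T(n) = T(0) · (-3)^n = - 12 \left(-3\right)^{n}.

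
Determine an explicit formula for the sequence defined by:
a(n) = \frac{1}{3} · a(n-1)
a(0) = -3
Pure geometric recurrence with ratio \frac{1}{3}.
By induction a(n) = a(0) · (\frac{1}{3})^n = - 3 \cdot 3^{- n}.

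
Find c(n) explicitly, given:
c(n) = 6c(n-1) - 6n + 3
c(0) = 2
First-order linear with linear forcing.
Homogeneous solution: c_h(n) = A·(6)^n.
Try particular c_p(n) = pn + q. Substituting:
  pn + q = 6(p(n-1) + q) - 6n + 3.
Matching the n-coefficient: p = 6p - 6 ⇒ p = \frac{6}{5}.
Matching constants: q = -6p + 6q + 3 ⇒ q = \frac{21}{25}.
General: c(n) = A·(6)^n + \frac{6 n}{5} + \frac{21}{25}.
Apply c(0) = 2: A + \frac{21}{25} = 2 ⇒ A = \frac{29}{25}.
So c(n) = \frac{29 \cdot 6^{n}}{25} + \frac{6 n}{5} + \frac{21}{25}.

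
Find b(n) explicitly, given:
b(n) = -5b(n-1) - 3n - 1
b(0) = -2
First-order linear with linear forcing.
Homogeneous solution: b_h(n) = A·(-5)^n.
Try particular b_p(n) = pn + q. Substituting:
  pn + q = -5(p(n-1) + q) - 3n - 1.
Matching the n-coefficient: p = -5p - 3 ⇒ p = - \frac{1}{2}.
Matching constants: q = 5p - 5q - 1 ⇒ q = - \frac{7}{12}.
General: b(n) = A·(-5)^n - \frac{n}{2} - \frac{7}{12}.
Apply b(0) = -2: A - \frac{7}{12} = -2 ⇒ A = - \frac{17}{12}.
So b(n) = - \frac{17 \left(-5\right)^{n}}{12} - \frac{n}{2} - \frac{7}{12}.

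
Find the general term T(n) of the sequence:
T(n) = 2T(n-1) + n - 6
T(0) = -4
First-order linear with linear forcing.
Homogeneous solution: T_h(n) = A·(2)^n.
Try particular T_p(n) = pn + q. Substituting:
  pn + q = 2(p(n-1) + q) + n - 6.
Matching the n-coefficient: p = 2p + 1 ⇒ p = -1.
Matching constants: q = -2p + 2q - 6 ⇒ q = 4.
General: T(n) = A·(2)^n - n + 4.
Apply T(0) = -4: A + 4 = -4 ⇒ A = -8.
So T(n) = - 8 \cdot 2^{n} - n + 4.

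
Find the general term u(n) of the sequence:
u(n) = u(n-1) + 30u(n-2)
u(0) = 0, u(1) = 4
Characteristic equation: x² - x - 30 = 0, which factors as (x - (-5))(x - (6)) = 0.
Roots r₁ = -5, r₂ = 6 (distinct).
General solution: u(n) = A·(-5)^n + B·(6)^n.
From u(0) = 0: A + B = 0.
From u(1) = 4: -5A + 6B = 4.
Solving: A = - \frac{4}{11}, B = \frac{4}{11}.
So u(n) = - \frac{4 \left(-5\right)^{n}}{11} + \frac{4 \cdot 6^{n}}{11}.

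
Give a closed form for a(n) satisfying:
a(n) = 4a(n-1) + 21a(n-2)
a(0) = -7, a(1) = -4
Characteristic equation: x² - 4x - 21 = 0, which factors as (x - (-3))(x - (7)) = 0.
Roots r₁ = -3, r₂ = 7 (distinct).
General solution: a(n) = A·(-3)^n + B·(7)^n.
From a(0) = -7: A + B = -7.
From a(1) = -4: -3A + 7B = -4.
Solving: A = - \frac{9}{2}, B = - \frac{5}{2}.
So a(n) = - \frac{9 \left(-3\right)^{n}}{2} - \frac{5 \cdot 7^{n}}{2}.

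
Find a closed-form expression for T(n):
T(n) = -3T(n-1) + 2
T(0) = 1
First-order linear non-homogeneous.
Homogeneous solution: T_h(n) = A·(-3)^n.
Try constant particular solution T_p = K: K = -3K + 2 ⇒ K = \frac{1}{2}.
General: T(n) = A·(-3)^n + \frac{1}{2}.
Apply T(0) = 1: A + \frac{1}{2} = 1 ⇒ A = \frac{1}{2}.
So T(n) = \frac{\left(-3\right)^{n}}{2} + \frac{1}{2}.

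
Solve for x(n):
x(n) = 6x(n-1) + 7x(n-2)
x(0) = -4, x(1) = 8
Characteristic equation: x² - 6x - 7 = 0, which factors as (x - (7))(x - (-1)) = 0.
Roots r₁ = 7, r₂ = -1 (distinct).
General solution: x(n) = A·(7)^n + B·(-1)^n.
From x(0) = -4: A + B = -4.
From x(1) = 8: 7A - B = 8.
Solving: A = \frac{1}{2}, B = - \frac{9}{2}.
So x(n) = - \frac{9 \left(-1\right)^{n}}{2} + \frac{7^{n}}{2}.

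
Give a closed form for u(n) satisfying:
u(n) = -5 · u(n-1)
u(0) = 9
Pure geometric recurrence with ratio -5.
By induction u(n) = u(0) · (-5)^n = 9 \left(-5\right)^{n}.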